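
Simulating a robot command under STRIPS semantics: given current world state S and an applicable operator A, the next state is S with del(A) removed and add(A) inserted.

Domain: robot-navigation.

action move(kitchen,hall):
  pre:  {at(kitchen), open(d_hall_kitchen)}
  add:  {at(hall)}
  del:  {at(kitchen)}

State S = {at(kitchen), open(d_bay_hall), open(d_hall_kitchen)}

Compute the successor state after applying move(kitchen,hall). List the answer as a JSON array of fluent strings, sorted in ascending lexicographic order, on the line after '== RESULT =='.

Compute (S \ del) ∪ add:
  pre ⊆ S: {at(kitchen), open(d_hall_kitchen)} ⊆ S  — applicable
  S \ del = {open(d_bay_hall), open(d_hall_kitchen)}
  ∪ add   = {at(hall), open(d_bay_hall), open(d_hall_kitchen)}

== RESULT ==
["at(hall)", "open(d_bay_hall)", "open(d_hall_kitchen)"]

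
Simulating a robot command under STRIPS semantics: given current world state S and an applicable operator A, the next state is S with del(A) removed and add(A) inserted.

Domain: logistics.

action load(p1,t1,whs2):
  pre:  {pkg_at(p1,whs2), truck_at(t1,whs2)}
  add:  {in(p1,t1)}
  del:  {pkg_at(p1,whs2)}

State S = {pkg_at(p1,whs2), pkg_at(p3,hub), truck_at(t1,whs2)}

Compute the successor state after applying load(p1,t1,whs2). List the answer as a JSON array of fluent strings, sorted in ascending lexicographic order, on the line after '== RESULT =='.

Progress:
  pre ⊆ S: {pkg_at(p1,whs2), truck_at(t1,whs2)} ⊆ S  — applicable
  S \ del = {pkg_at(p3,hub), truck_at(t1,whs2)}
  ∪ add   = {in(p1,t1), pkg_at(p3,hub), truck_at(t1,whs2)}

== RESULT ==
["in(p1,t1)", "pkg_at(p3,hub)", "truck_at(t1,whs2)"]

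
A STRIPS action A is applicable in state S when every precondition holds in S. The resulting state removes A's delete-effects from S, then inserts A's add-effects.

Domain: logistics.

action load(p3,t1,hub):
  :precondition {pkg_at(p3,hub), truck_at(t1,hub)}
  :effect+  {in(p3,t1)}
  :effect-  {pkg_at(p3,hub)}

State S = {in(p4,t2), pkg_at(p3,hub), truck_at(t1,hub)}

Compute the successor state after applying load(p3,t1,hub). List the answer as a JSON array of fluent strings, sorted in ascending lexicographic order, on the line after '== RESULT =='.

Progress:
  pre ⊆ S: {pkg_at(p3,hub), truck_at(t1,hub)} ⊆ S  — applicable
  S \ del = {in(p4,t2), truck_at(t1,hub)}
  ∪ add   = {in(p3,t1), in(p4,t2), truck_at(t1,hub)}

== RESULT ==
["in(p3,t1)", "in(p4,t2)", "truck_at(t1,hub)"]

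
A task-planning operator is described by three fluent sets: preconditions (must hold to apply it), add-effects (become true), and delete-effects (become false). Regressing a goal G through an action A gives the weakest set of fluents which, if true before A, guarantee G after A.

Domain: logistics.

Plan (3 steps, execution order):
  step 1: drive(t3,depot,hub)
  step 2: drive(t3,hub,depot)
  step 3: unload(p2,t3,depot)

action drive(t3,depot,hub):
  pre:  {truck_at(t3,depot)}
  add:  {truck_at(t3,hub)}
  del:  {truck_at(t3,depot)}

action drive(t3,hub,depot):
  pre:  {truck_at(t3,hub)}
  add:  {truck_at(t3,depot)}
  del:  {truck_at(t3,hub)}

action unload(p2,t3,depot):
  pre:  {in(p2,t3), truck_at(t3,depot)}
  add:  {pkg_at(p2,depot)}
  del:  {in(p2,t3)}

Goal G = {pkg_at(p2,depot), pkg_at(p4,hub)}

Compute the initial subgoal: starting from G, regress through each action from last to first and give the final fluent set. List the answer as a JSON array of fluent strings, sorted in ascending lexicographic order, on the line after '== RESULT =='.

Work backward from the goal:
  through step 3 (unload(p2,t3,depot)): drop {pkg_at(p2,depot)}, keep {pkg_at(p4,hub)}, require {in(p2,t3), truck_at(t3,depot)}
    → {in(p2,t3), pkg_at(p4,hub), truck_at(t3,depot)}
  through step 2 (drive(t3,hub,depot)): drop {truck_at(t3,depot)}, keep {in(p2,t3), pkg_at(p4,hub)}, require {truck_at(t3,hub)}
    → {in(p2,t3), pkg_at(p4,hub), truck_at(t3,hub)}
  through step 1 (drive(t3,depot,hub)): drop {truck_at(t3,hub)}, keep {in(p2,t3), pkg_at(p4,hub)}, require {truck_at(t3,depot)}
    → {in(p2,t3), pkg_at(p4,hub), truck_at(t3,depot)}

== RESULT ==
["in(p2,t3)", "pkg_at(p4,hub)", "truck_at(t3,depot)"]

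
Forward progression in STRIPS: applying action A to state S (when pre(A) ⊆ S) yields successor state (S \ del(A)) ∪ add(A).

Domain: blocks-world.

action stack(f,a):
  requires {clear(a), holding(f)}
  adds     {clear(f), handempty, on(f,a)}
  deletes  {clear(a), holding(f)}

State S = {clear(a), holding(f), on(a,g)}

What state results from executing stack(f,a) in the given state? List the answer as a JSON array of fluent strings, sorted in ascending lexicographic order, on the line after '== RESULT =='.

Progress:
  pre ⊆ S: {clear(a), holding(f)} ⊆ S  — applicable
  S \ del = {on(a,g)}
  ∪ add   = {clear(f), handempty, on(a,g), on(f,a)}

== RESULT ==
["clear(f)", "handempty", "on(a,g)", "on(f,a)"]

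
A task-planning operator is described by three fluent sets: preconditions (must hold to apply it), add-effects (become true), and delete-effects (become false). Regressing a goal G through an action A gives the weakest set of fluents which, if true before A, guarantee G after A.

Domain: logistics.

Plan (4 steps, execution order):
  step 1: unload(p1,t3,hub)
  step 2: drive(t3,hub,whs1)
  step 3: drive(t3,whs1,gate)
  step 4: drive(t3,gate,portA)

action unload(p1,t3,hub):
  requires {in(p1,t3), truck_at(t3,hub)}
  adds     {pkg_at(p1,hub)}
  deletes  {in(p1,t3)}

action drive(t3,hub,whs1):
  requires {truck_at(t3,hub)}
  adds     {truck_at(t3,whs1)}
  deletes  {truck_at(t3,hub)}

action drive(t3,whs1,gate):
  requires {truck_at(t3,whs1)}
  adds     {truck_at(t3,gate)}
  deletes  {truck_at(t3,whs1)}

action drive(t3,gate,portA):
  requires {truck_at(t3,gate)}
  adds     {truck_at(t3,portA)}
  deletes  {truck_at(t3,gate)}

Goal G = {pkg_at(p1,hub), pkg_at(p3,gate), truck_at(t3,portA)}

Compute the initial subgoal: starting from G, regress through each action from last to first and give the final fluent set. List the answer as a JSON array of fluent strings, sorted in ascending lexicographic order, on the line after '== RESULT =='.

Work backward from the goal:
  through step 4 (drive(t3,gate,portA)): drop {truck_at(t3,portA)}, keep {pkg_at(p1,hub), pkg_at(p3,gate)}, require {truck_at(t3,gate)}
    → {pkg_at(p1,hub), pkg_at(p3,gate), truck_at(t3,gate)}
  through step 3 (drive(t3,whs1,gate)): drop {truck_at(t3,gate)}, keep {pkg_at(p1,hub), pkg_at(p3,gate)}, require {truck_at(t3,whs1)}
    → {pkg_at(p1,hub), pkg_at(p3,gate), truck_at(t3,whs1)}
  through step 2 (drive(t3,hub,whs1)): drop {truck_at(t3,whs1)}, keep {pkg_at(p1,hub), pkg_at(p3,gate)}, require {truck_at(t3,hub)}
    → {pkg_at(p1,hub), pkg_at(p3,gate), truck_at(t3,hub)}
  through step 1 (unload(p1,t3,hub)): drop {pkg_at(p1,hub)}, keep {pkg_at(p3,gate), truck_at(t3,hub)}, require {in(p1,t3), truck_at(t3,hub)}
    → {in(p1,t3), pkg_at(p3,gate), truck_at(t3,hub)}

== RESULT ==
["in(p1,t3)", "pkg_at(p3,gate)", "truck_at(t3,hub)"]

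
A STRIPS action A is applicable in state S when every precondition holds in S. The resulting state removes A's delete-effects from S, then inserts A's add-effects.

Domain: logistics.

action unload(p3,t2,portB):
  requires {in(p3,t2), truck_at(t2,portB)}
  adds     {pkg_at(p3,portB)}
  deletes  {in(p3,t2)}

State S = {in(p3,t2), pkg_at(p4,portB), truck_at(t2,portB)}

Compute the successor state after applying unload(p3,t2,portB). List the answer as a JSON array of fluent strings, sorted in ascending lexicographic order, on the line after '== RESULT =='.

Progress:
  pre ⊆ S: {in(p3,t2), truck_at(t2,portB)} ⊆ S  — applicable
  S \ del = {pkg_at(p4,portB), truck_at(t2,portB)}
  ∪ add   = {pkg_at(p3,portB), pkg_at(p4,portB), truck_at(t2,portB)}

== RESULT ==
["pkg_at(p3,portB)", "pkg_at(p4,portB)", "truck_at(t2,portB)"]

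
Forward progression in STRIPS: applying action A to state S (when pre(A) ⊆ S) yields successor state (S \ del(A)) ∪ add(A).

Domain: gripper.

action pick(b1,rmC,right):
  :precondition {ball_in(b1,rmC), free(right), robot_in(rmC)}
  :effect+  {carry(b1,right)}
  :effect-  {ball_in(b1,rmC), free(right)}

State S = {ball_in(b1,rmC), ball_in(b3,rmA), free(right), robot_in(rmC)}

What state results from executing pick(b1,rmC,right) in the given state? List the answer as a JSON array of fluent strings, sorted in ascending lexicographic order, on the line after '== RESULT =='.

Compute (S \ del) ∪ add:
  pre ⊆ S: {ball_in(b1,rmC), free(right), robot_in(rmC)} ⊆ S  — applicable
  S \ del = {ball_in(b3,rmA), robot_in(rmC)}
  ∪ add   = {ball_in(b3,rmA), carry(b1,right), robot_in(rmC)}

== RESULT ==
["ball_in(b3,rmA)", "carry(b1,right)", "robot_in(rmC)"]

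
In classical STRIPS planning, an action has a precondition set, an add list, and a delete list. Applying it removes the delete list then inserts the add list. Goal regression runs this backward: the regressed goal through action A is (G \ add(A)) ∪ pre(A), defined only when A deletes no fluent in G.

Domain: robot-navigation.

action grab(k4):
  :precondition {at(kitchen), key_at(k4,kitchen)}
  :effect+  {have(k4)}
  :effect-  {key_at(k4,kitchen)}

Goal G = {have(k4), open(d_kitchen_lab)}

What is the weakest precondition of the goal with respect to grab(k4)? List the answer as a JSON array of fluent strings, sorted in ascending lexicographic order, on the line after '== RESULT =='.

Regress:
  G ∩ del = {}  (empty — regression defined)
  G \ add = {have(k4), open(d_kitchen_lab)} \ {have(k4)} = {open(d_kitchen_lab)}
  ∪ pre   = {open(d_kitchen_lab)} ∪ {at(kitchen), key_at(k4,kitchen)}
          = {at(kitchen), key_at(k4,kitchen), open(d_kitchen_lab)}

== RESULT ==
["at(kitchen)", "key_at(k4,kitchen)", "open(d_kitchen_lab)"]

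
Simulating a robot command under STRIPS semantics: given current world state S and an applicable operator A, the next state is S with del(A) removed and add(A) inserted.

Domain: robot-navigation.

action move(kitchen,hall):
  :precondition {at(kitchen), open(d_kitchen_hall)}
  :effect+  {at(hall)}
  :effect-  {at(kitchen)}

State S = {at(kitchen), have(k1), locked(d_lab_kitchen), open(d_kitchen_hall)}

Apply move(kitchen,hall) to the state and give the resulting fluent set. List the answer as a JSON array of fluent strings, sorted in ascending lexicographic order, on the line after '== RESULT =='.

Progress:
  pre ⊆ S: {at(kitchen), open(d_kitchen_hall)} ⊆ S  — applicable
  S \ del = {have(k1), locked(d_lab_kitchen), open(d_kitchen_hall)}
  ∪ add   = {at(hall), have(k1), locked(d_lab_kitchen), open(d_kitchen_hall)}

== RESULT ==
["at(hall)", "have(k1)", "locked(d_lab_kitchen)", "open(d_kitchen_hall)"]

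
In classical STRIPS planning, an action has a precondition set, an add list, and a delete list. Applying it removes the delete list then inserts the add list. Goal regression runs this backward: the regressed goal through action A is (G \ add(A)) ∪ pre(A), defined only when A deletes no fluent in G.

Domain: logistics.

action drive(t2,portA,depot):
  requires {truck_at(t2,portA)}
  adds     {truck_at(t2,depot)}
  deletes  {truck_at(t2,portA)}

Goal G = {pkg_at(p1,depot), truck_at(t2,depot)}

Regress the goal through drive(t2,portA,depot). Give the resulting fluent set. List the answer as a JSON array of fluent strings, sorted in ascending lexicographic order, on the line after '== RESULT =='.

Compute (G \ add) ∪ pre:
  G ∩ del = {}  (empty — regression defined)
  G \ add = {pkg_at(p1,depot), truck_at(t2,depot)} \ {truck_at(t2,depot)} = {pkg_at(p1,depot)}
  ∪ pre   = {pkg_at(p1,depot)} ∪ {truck_at(t2,portA)}
          = {pkg_at(p1,depot), truck_at(t2,portA)}

== RESULT ==
["pkg_at(p1,depot)", "truck_at(t2,portA)"]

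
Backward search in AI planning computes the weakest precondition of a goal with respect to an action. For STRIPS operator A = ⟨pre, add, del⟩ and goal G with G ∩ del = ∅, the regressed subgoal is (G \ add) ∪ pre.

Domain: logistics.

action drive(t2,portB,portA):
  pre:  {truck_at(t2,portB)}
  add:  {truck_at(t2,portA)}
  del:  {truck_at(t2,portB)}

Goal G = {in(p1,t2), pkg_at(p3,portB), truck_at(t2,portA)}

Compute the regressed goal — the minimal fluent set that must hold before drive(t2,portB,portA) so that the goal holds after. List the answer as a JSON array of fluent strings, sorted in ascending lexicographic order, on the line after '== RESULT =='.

Regress:
  G ∩ del = {}  (empty — regression defined)
  G \ add = {in(p1,t2), pkg_at(p3,portB), truck_at(t2,portA)} \ {truck_at(t2,portA)} = {in(p1,t2), pkg_at(p3,portB)}
  ∪ pre   = {in(p1,t2), pkg_at(p3,portB)} ∪ {truck_at(t2,portB)}
          = {in(p1,t2), pkg_at(p3,portB), truck_at(t2,portB)}

== RESULT ==
["in(p1,t2)", "pkg_at(p3,portB)", "truck_at(t2,portB)"]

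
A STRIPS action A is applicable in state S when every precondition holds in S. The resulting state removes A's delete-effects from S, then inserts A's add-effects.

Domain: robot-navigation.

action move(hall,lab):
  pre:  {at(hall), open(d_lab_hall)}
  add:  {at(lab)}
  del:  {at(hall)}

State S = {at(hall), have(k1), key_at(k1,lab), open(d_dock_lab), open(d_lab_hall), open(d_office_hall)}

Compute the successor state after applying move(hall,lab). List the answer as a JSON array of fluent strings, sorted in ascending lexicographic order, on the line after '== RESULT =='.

Compute (S \ del) ∪ add:
  pre ⊆ S: {at(hall), open(d_lab_hall)} ⊆ S  — applicable
  S \ del = {have(k1), key_at(k1,lab), open(d_dock_lab), open(d_lab_hall), open(d_office_hall)}
  ∪ add   = {at(lab), have(k1), key_at(k1,lab), open(d_dock_lab), open(d_lab_hall), open(d_office_hall)}

== RESULT ==
["at(lab)", "have(k1)", "key_at(k1,lab)", "open(d_dock_lab)", "open(d_lab_hall)", "open(d_office_hall)"]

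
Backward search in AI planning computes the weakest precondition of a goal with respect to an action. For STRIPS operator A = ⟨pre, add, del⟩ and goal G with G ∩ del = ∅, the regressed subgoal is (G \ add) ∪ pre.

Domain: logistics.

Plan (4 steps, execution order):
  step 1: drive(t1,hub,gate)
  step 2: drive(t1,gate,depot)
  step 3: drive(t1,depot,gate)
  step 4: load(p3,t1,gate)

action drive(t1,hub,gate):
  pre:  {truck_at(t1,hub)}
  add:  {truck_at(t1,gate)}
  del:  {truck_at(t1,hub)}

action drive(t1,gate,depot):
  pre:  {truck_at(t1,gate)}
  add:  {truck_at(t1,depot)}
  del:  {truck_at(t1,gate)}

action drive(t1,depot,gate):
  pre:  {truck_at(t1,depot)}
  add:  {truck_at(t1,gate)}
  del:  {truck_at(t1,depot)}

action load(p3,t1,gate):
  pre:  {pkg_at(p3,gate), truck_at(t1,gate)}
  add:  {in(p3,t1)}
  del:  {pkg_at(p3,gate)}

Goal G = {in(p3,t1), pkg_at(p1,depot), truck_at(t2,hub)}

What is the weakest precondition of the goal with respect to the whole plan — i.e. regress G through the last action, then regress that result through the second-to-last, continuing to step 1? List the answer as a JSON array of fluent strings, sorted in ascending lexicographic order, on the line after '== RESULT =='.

Work backward from the goal:
  through step 4 (load(p3,t1,gate)): drop {in(p3,t1)}, keep {pkg_at(p1,depot), truck_at(t2,hub)}, require {pkg_at(p3,gate), truck_at(t1,gate)}
    → {pkg_at(p1,depot), pkg_at(p3,gate), truck_at(t1,gate), truck_at(t2,hub)}
  through step 3 (drive(t1,depot,gate)): drop {truck_at(t1,gate)}, keep {pkg_at(p1,depot), pkg_at(p3,gate), truck_at(t2,hub)}, require {truck_at(t1,depot)}
    → {pkg_at(p1,depot), pkg_at(p3,gate), truck_at(t1,depot), truck_at(t2,hub)}
  through step 2 (drive(t1,gate,depot)): drop {truck_at(t1,depot)}, keep {pkg_at(p1,depot), pkg_at(p3,gate), truck_at(t2,hub)}, require {truck_at(t1,gate)}
    → {pkg_at(p1,depot), pkg_at(p3,gate), truck_at(t1,gate), truck_at(t2,hub)}
  through step 1 (drive(t1,hub,gate)): drop {truck_at(t1,gate)}, keep {pkg_at(p1,depot), pkg_at(p3,gate), truck_at(t2,hub)}, require {truck_at(t1,hub)}
    → {pkg_at(p1,depot), pkg_at(p3,gate), truck_at(t1,hub), truck_at(t2,hub)}

== RESULT ==
["pkg_at(p1,depot)", "pkg_at(p3,gate)", "truck_at(t1,hub)", "truck_at(t2,hub)"]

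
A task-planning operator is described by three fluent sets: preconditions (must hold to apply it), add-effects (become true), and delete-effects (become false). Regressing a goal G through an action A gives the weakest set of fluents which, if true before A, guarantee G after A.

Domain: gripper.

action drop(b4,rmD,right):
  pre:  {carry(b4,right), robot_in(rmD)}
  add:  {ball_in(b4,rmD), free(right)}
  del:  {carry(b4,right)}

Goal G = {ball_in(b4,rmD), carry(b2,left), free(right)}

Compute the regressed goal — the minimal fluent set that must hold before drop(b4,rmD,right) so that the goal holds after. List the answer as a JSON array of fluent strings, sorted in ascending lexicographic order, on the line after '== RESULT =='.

Compute (G \ add) ∪ pre:
  G ∩ del = {}  (empty — regression defined)
  G \ add = {ball_in(b4,rmD), carry(b2,left), free(right)} \ {ball_in(b4,rmD), free(right)} = {carry(b2,left)}
  ∪ pre   = {carry(b2,left)} ∪ {carry(b4,right), robot_in(rmD)}
          = {carry(b2,left), carry(b4,right), robot_in(rmD)}

== RESULT ==
["carry(b2,left)", "carry(b4,right)", "robot_in(rmD)"]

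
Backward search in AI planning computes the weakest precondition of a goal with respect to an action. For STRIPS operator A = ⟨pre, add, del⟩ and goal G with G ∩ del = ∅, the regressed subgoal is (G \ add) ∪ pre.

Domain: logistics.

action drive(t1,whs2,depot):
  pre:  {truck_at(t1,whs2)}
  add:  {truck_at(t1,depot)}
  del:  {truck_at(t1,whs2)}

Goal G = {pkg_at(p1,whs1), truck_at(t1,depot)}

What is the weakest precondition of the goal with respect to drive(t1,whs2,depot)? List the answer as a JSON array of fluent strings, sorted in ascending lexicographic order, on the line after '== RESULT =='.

Regress:
  G ∩ del = {}  (empty — regression defined)
  G \ add = {pkg_at(p1,whs1), truck_at(t1,depot)} \ {truck_at(t1,depot)} = {pkg_at(p1,whs1)}
  ∪ pre   = {pkg_at(p1,whs1)} ∪ {truck_at(t1,whs2)}
          = {pkg_at(p1,whs1), truck_at(t1,whs2)}

== RESULT ==
["pkg_at(p1,whs1)", "truck_at(t1,whs2)"]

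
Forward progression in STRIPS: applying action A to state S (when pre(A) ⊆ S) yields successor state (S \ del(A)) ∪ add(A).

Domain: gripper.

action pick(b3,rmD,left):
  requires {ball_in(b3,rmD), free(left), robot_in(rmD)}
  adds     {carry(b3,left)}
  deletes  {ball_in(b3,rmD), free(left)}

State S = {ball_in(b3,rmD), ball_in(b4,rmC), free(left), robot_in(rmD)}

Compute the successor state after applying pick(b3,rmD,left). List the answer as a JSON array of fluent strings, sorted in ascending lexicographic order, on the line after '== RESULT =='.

Compute (S \ del) ∪ add:
  pre ⊆ S: {ball_in(b3,rmD), free(left), robot_in(rmD)} ⊆ S  — applicable
  S \ del = {ball_in(b4,rmC), robot_in(rmD)}
  ∪ add   = {ball_in(b4,rmC), carry(b3,left), robot_in(rmD)}

== RESULT ==
["ball_in(b4,rmC)", "carry(b3,left)", "robot_in(rmD)"]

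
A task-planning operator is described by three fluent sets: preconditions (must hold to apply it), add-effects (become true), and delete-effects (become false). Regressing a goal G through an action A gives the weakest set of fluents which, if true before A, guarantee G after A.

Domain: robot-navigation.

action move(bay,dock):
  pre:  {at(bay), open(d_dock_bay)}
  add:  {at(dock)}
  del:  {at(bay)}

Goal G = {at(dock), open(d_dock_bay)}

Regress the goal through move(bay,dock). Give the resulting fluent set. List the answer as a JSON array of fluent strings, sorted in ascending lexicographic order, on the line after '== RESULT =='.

Compute (G \ add) ∪ pre:
  G ∩ del = {}  (empty — regression defined)
  G \ add = {at(dock), open(d_dock_bay)} \ {at(dock)} = {open(d_dock_bay)}
  ∪ pre   = {open(d_dock_bay)} ∪ {at(bay), open(d_dock_bay)}
          = {at(bay), open(d_dock_bay)}

== RESULT ==
["at(bay)", "open(d_dock_bay)"]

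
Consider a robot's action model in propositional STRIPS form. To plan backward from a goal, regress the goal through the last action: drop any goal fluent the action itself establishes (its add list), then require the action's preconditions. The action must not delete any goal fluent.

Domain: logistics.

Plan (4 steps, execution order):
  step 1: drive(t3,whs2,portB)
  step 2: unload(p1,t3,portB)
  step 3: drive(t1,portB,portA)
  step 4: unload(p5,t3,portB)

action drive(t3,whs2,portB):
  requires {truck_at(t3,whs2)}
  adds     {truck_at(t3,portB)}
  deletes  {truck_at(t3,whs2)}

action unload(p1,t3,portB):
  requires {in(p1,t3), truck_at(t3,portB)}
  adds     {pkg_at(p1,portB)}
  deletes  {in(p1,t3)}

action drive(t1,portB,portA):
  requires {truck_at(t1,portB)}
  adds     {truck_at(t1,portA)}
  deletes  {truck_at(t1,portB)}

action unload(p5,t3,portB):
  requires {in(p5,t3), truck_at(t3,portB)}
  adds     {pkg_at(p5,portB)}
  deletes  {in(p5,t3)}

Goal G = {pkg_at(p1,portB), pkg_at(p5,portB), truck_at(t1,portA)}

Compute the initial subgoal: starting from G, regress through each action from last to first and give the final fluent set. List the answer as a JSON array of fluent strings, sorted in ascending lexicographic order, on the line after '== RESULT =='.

Work backward from the goal:
  through step 4 (unload(p5,t3,portB)): drop {pkg_at(p5,portB)}, keep {pkg_at(p1,portB), truck_at(t1,portA)}, require {in(p5,t3), truck_at(t3,portB)}
    → {in(p5,t3), pkg_at(p1,portB), truck_at(t1,portA), truck_at(t3,portB)}
  through step 3 (drive(t1,portB,portA)): drop {truck_at(t1,portA)}, keep {in(p5,t3), pkg_at(p1,portB), truck_at(t3,portB)}, require {truck_at(t1,portB)}
    → {in(p5,t3), pkg_at(p1,portB), truck_at(t1,portB), truck_at(t3,portB)}
  through step 2 (unload(p1,t3,portB)): drop {pkg_at(p1,portB)}, keep {in(p5,t3), truck_at(t1,portB), truck_at(t3,portB)}, require {in(p1,t3), truck_at(t3,portB)}
    → {in(p1,t3), in(p5,t3), truck_at(t1,portB), truck_at(t3,portB)}
  through step 1 (drive(t3,whs2,portB)): drop {truck_at(t3,portB)}, keep {in(p1,t3), in(p5,t3), truck_at(t1,portB)}, require {truck_at(t3,whs2)}
    → {in(p1,t3), in(p5,t3), truck_at(t1,portB), truck_at(t3,whs2)}

== RESULT ==
["in(p1,t3)", "in(p5,t3)", "truck_at(t1,portB)", "truck_at(t3,whs2)"]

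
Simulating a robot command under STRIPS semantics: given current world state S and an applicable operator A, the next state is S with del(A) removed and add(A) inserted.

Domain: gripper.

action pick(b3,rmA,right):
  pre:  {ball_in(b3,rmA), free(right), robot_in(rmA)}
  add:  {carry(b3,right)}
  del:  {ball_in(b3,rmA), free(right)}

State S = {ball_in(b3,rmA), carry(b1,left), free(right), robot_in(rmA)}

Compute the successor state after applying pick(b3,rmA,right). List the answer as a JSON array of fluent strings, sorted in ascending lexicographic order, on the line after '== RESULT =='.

Compute (S \ del) ∪ add:
  pre ⊆ S: {ball_in(b3,rmA), free(right), robot_in(rmA)} ⊆ S  — applicable
  S \ del = {carry(b1,left), robot_in(rmA)}
  ∪ add   = {carry(b1,left), carry(b3,right), robot_in(rmA)}

== RESULT ==
["carry(b1,left)", "carry(b3,right)", "robot_in(rmA)"]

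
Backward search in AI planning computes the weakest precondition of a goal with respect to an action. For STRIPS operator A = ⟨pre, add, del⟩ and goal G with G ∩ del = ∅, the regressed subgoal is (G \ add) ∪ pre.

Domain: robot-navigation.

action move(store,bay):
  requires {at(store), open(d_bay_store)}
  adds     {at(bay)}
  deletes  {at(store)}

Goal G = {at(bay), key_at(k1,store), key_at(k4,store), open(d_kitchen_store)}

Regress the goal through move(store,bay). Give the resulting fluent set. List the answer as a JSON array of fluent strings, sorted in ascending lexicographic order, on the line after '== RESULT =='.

Regress:
  G ∩ del = {}  (empty — regression defined)
  G \ add = {at(bay), key_at(k1,store), key_at(k4,store), open(d_kitchen_store)} \ {at(bay)} = {key_at(k1,store), key_at(k4,store), open(d_kitchen_store)}
  ∪ pre   = {key_at(k1,store), key_at(k4,store), open(d_kitchen_store)} ∪ {at(store), open(d_bay_store)}
          = {at(store), key_at(k1,store), key_at(k4,store), open(d_bay_store), open(d_kitchen_store)}

== RESULT ==
["at(store)", "key_at(k1,store)", "key_at(k4,store)", "open(d_bay_store)", "open(d_kitchen_store)"]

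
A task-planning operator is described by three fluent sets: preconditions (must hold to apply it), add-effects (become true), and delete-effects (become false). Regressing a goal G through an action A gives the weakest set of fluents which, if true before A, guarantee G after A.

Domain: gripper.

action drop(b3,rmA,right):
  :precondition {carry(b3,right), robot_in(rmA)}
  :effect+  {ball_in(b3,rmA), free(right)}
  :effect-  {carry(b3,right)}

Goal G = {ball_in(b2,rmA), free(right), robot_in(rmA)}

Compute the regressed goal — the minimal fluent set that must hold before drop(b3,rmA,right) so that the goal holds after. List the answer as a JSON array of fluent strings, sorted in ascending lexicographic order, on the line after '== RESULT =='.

Regress:
  G ∩ del = {}  (empty — regression defined)
  G \ add = {ball_in(b2,rmA), free(right), robot_in(rmA)} \ {ball_in(b3,rmA), free(right)} = {ball_in(b2,rmA), robot_in(rmA)}
  ∪ pre   = {ball_in(b2,rmA), robot_in(rmA)} ∪ {carry(b3,right), robot_in(rmA)}
          = {ball_in(b2,rmA), carry(b3,right), robot_in(rmA)}

== RESULT ==
["ball_in(b2,rmA)", "carry(b3,right)", "robot_in(rmA)"]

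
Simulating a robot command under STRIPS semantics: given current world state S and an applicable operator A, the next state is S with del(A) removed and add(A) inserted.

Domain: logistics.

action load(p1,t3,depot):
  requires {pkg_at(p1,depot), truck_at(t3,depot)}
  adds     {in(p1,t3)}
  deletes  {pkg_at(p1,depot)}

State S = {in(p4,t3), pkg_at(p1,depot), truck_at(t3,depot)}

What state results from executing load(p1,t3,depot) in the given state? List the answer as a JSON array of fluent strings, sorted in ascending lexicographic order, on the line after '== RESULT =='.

Compute (S \ del) ∪ add:
  pre ⊆ S: {pkg_at(p1,depot), truck_at(t3,depot)} ⊆ S  — applicable
  S \ del = {in(p4,t3), truck_at(t3,depot)}
  ∪ add   = {in(p1,t3), in(p4,t3), truck_at(t3,depot)}

== RESULT ==
["in(p1,t3)", "in(p4,t3)", "truck_at(t3,depot)"]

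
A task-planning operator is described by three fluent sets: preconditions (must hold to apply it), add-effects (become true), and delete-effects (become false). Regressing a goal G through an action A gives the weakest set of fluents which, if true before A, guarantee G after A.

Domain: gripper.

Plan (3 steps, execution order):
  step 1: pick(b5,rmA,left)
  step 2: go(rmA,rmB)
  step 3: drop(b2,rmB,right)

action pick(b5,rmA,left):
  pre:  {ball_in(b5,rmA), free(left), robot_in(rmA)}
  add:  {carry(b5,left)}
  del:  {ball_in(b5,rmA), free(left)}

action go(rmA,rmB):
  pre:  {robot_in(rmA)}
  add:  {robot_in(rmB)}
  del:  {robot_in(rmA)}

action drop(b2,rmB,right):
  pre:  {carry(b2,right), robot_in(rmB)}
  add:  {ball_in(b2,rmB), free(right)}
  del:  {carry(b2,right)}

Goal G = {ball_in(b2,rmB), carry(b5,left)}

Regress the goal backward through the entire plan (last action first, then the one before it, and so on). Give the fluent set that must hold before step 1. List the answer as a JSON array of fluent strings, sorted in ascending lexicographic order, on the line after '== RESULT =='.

Regress step by step:
  through step 3 (drop(b2,rmB,right)): drop {ball_in(b2,rmB)}, keep {carry(b5,left)}, require {carry(b2,right), robot_in(rmB)}
    → {carry(b2,right), carry(b5,left), robot_in(rmB)}
  through step 2 (go(rmA,rmB)): drop {robot_in(rmB)}, keep {carry(b2,right), carry(b5,left)}, require {robot_in(rmA)}
    → {carry(b2,right), carry(b5,left), robot_in(rmA)}
  through step 1 (pick(b5,rmA,left)): drop {carry(b5,left)}, keep {carry(b2,right), robot_in(rmA)}, require {ball_in(b5,rmA), free(left), robot_in(rmA)}
    → {ball_in(b5,rmA), carry(b2,right), free(left), robot_in(rmA)}

== RESULT ==
["ball_in(b5,rmA)", "carry(b2,right)", "free(left)", "robot_in(rmA)"]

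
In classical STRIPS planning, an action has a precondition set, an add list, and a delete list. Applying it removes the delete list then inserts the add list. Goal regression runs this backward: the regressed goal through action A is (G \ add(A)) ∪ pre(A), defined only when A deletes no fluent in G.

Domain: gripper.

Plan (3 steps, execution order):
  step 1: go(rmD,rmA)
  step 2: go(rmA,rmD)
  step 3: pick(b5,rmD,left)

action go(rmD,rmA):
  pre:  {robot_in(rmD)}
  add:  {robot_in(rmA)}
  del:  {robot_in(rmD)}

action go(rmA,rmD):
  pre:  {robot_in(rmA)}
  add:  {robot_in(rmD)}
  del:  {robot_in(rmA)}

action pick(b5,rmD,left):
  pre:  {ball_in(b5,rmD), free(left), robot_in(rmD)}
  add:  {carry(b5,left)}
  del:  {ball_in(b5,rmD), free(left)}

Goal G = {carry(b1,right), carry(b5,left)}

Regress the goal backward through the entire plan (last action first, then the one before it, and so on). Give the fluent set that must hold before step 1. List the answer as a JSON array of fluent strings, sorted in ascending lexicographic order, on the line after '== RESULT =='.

Work backward from the goal:
  through step 3 (pick(b5,rmD,left)): drop {carry(b5,left)}, keep {carry(b1,right)}, require {ball_in(b5,rmD), free(left), robot_in(rmD)}
    → {ball_in(b5,rmD), carry(b1,right), free(left), robot_in(rmD)}
  through step 2 (go(rmA,rmD)): drop {robot_in(rmD)}, keep {ball_in(b5,rmD), carry(b1,right), free(left)}, require {robot_in(rmA)}
    → {ball_in(b5,rmD), carry(b1,right), free(left), robot_in(rmA)}
  through step 1 (go(rmD,rmA)): drop {robot_in(rmA)}, keep {ball_in(b5,rmD), carry(b1,right), free(left)}, require {robot_in(rmD)}
    → {ball_in(b5,rmD), carry(b1,right), free(left), robot_in(rmD)}

== RESULT ==
["ball_in(b5,rmD)", "carry(b1,right)", "free(left)", "robot_in(rmD)"]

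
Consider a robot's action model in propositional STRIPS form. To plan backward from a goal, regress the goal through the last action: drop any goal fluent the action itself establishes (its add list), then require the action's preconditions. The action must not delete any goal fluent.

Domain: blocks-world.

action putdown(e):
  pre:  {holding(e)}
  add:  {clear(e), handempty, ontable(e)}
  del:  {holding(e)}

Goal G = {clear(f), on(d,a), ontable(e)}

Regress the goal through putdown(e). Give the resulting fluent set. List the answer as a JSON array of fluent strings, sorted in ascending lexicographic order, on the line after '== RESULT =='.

Regress:
  G ∩ del = {}  (empty — regression defined)
  G \ add = {clear(f), on(d,a), ontable(e)} \ {clear(e), handempty, ontable(e)} = {clear(f), on(d,a)}
  ∪ pre   = {clear(f), on(d,a)} ∪ {holding(e)}
          = {clear(f), holding(e), on(d,a)}

== RESULT ==
["clear(f)", "holding(e)", "on(d,a)"]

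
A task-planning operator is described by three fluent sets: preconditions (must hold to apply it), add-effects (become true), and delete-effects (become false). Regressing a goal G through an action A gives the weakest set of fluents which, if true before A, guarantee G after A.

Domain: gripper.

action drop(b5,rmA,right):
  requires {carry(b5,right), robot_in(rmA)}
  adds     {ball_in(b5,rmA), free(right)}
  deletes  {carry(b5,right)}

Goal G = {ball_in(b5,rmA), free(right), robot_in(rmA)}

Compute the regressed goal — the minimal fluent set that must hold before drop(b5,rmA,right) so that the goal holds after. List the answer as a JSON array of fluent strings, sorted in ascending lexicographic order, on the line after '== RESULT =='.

Compute (G \ add) ∪ pre:
  G ∩ del = {}  (empty — regression defined)
  G \ add = {ball_in(b5,rmA), free(right), robot_in(rmA)} \ {ball_in(b5,rmA), free(right)} = {robot_in(rmA)}
  ∪ pre   = {robot_in(rmA)} ∪ {carry(b5,right), robot_in(rmA)}
          = {carry(b5,right), robot_in(rmA)}

== RESULT ==
["carry(b5,right)", "robot_in(rmA)"]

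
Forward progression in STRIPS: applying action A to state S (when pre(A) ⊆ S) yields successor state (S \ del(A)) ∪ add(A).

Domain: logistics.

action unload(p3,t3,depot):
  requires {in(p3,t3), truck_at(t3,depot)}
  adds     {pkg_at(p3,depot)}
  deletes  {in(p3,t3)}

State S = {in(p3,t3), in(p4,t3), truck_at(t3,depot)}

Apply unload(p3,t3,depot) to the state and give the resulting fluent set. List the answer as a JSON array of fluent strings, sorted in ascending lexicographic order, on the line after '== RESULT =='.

Compute (S \ del) ∪ add:
  pre ⊆ S: {in(p3,t3), truck_at(t3,depot)} ⊆ S  — applicable
  S \ del = {in(p4,t3), truck_at(t3,depot)}
  ∪ add   = {in(p4,t3), pkg_at(p3,depot), truck_at(t3,depot)}

== RESULT ==
["in(p4,t3)", "pkg_at(p3,depot)", "truck_at(t3,depot)"]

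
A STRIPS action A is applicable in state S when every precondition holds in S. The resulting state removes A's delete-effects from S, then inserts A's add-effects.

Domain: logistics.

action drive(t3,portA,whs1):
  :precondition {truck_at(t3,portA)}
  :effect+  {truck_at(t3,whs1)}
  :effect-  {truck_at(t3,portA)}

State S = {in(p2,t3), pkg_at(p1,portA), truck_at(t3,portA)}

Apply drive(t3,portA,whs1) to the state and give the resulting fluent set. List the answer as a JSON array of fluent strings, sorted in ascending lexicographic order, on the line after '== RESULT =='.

Progress:
  pre ⊆ S: {truck_at(t3,portA)} ⊆ S  — applicable
  S \ del = {in(p2,t3), pkg_at(p1,portA)}
  ∪ add   = {in(p2,t3), pkg_at(p1,portA), truck_at(t3,whs1)}

== RESULT ==
["in(p2,t3)", "pkg_at(p1,portA)", "truck_at(t3,whs1)"]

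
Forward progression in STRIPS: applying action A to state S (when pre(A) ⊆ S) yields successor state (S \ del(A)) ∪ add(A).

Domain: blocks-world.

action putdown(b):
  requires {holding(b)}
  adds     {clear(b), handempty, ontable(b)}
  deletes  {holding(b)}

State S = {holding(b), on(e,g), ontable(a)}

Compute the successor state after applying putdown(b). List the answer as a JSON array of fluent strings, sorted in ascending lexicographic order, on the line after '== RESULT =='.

Progress:
  pre ⊆ S: {holding(b)} ⊆ S  — applicable
  S \ del = {on(e,g), ontable(a)}
  ∪ add   = {clear(b), handempty, on(e,g), ontable(a), ontable(b)}

== RESULT ==
["clear(b)", "handempty", "on(e,g)", "ontable(a)", "ontable(b)"]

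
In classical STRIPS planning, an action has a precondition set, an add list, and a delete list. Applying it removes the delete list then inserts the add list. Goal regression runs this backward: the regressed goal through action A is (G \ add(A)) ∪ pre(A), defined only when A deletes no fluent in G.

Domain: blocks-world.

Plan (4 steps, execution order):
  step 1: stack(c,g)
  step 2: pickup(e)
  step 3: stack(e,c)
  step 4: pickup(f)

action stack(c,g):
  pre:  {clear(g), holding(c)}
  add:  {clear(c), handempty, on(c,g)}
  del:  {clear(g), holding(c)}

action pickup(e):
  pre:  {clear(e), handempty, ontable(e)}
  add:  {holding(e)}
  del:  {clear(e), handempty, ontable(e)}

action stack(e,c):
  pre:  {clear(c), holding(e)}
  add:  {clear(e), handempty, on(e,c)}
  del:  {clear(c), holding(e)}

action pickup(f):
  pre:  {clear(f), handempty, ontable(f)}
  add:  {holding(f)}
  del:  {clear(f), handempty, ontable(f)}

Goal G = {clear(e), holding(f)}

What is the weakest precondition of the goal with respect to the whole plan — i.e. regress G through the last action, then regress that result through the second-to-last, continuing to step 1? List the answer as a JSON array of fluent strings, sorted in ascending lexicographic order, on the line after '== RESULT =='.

Regress step by step:
  through step 4 (pickup(f)): drop {holding(f)}, keep {clear(e)}, require {clear(f), handempty, ontable(f)}
    → {clear(e), clear(f), handempty, ontable(f)}
  through step 3 (stack(e,c)): drop {clear(e), handempty}, keep {clear(f), ontable(f)}, require {clear(c), holding(e)}
    → {clear(c), clear(f), holding(e), ontable(f)}
  through step 2 (pickup(e)): drop {holding(e)}, keep {clear(c), clear(f), ontable(f)}, require {clear(e), handempty, ontable(e)}
    → {clear(c), clear(e), clear(f), handempty, ontable(e), ontable(f)}
  through step 1 (stack(c,g)): drop {clear(c), handempty}, keep {clear(e), clear(f), ontable(e), ontable(f)}, require {clear(g), holding(c)}
    → {clear(e), clear(f), clear(g), holding(c), ontable(e), ontable(f)}

== RESULT ==
["clear(e)", "clear(f)", "clear(g)", "holding(c)", "ontable(e)", "ontable(f)"]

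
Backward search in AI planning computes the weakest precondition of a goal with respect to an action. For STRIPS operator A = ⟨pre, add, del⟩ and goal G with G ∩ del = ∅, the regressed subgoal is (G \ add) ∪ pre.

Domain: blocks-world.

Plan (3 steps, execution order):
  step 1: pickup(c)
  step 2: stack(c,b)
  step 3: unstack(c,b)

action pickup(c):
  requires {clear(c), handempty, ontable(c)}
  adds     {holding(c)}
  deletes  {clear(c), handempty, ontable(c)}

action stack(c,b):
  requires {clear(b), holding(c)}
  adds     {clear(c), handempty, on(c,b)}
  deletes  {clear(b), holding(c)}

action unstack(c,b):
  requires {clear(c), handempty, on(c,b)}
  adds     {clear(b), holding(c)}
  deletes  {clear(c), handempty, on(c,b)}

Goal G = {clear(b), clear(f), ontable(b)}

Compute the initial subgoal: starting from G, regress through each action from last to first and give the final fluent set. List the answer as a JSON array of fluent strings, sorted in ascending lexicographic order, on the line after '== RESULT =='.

Work backward from the goal:
  through step 3 (unstack(c,b)): drop {clear(b)}, keep {clear(f), ontable(b)}, require {clear(c), handempty, on(c,b)}
    → {clear(c), clear(f), handempty, on(c,b), ontable(b)}
  through step 2 (stack(c,b)): drop {clear(c), handempty, on(c,b)}, keep {clear(f), ontable(b)}, require {clear(b), holding(c)}
    → {clear(b), clear(f), holding(c), ontable(b)}
  through step 1 (pickup(c)): drop {holding(c)}, keep {clear(b), clear(f), ontable(b)}, require {clear(c), handempty, ontable(c)}
    → {clear(b), clear(c), clear(f), handempty, ontable(b), ontable(c)}

== RESULT ==
["clear(b)", "clear(c)", "clear(f)", "handempty", "ontable(b)", "ontable(c)"]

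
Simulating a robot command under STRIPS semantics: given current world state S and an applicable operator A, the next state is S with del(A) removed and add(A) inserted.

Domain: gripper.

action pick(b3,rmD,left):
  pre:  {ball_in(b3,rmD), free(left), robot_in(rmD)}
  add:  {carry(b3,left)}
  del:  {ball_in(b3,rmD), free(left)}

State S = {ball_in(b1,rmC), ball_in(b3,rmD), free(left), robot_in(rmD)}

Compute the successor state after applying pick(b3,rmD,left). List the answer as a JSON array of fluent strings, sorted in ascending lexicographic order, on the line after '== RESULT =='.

Progress:
  pre ⊆ S: {ball_in(b3,rmD), free(left), robot_in(rmD)} ⊆ S  — applicable
  S \ del = {ball_in(b1,rmC), robot_in(rmD)}
  ∪ add   = {ball_in(b1,rmC), carry(b3,left), robot_in(rmD)}

== RESULT ==
["ball_in(b1,rmC)", "carry(b3,left)", "robot_in(rmD)"]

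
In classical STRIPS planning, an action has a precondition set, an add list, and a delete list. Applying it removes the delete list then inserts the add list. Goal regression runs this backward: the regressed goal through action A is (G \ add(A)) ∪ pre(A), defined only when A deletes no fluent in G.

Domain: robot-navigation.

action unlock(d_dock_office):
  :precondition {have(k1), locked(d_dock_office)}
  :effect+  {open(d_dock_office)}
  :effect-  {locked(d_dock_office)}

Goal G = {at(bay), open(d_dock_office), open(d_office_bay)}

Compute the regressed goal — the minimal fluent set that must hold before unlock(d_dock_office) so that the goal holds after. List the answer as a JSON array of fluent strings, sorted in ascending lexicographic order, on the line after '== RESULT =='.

Regress:
  G ∩ del = {}  (empty — regression defined)
  G \ add = {at(bay), open(d_dock_office), open(d_office_bay)} \ {open(d_dock_office)} = {at(bay), open(d_office_bay)}
  ∪ pre   = {at(bay), open(d_office_bay)} ∪ {have(k1), locked(d_dock_office)}
          = {at(bay), have(k1), locked(d_dock_office), open(d_office_bay)}

== RESULT ==
["at(bay)", "have(k1)", "locked(d_dock_office)", "open(d_office_bay)"]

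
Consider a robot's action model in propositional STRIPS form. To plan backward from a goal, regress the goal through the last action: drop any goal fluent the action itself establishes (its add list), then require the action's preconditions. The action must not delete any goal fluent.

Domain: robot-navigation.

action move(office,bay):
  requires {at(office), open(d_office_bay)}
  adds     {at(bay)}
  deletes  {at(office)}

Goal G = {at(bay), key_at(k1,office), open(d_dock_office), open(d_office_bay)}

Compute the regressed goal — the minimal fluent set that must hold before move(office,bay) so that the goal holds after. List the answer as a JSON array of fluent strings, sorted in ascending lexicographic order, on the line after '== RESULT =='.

Compute (G \ add) ∪ pre:
  G ∩ del = {}  (empty — regression defined)
  G \ add = {at(bay), key_at(k1,office), open(d_dock_office), open(d_office_bay)} \ {at(bay)} = {key_at(k1,office), open(d_dock_office), open(d_office_bay)}
  ∪ pre   = {key_at(k1,office), open(d_dock_office), open(d_office_bay)} ∪ {at(office), open(d_office_bay)}
          = {at(office), key_at(k1,office), open(d_dock_office), open(d_office_bay)}

== RESULT ==
["at(office)", "key_at(k1,office)", "open(d_dock_office)", "open(d_office_bay)"]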